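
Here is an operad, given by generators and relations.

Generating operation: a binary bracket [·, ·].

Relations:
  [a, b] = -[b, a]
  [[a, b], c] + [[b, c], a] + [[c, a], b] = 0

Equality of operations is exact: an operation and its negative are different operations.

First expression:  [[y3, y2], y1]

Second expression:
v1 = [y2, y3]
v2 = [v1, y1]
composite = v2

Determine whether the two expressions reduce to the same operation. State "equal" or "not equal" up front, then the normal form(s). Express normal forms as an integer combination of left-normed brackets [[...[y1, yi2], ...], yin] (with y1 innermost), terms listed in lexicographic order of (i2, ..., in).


not equal — first [[y1, y2], y3] - [[y1, y3], y2], second -[[y1, y2], y3] + [[y1, y3], y2]

Reducing the first expression gives [[y1, y2], y3] - [[y1, y3], y2]
Reducing the second expression gives -[[y1, y2], y3] + [[y1, y3], y2]
No match — not equal.


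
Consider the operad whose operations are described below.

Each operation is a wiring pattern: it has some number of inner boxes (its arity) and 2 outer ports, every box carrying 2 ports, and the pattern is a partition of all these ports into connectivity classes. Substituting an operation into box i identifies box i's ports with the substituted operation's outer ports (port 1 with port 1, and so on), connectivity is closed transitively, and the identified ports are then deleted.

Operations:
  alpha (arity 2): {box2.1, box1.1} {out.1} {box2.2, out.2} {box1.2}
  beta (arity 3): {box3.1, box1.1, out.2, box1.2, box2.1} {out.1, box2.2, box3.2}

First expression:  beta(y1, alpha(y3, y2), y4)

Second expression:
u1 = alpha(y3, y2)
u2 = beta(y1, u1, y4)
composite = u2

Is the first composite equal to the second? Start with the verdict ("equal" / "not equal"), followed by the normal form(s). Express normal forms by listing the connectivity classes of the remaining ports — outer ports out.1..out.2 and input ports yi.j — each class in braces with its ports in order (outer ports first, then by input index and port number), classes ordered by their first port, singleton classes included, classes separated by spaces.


equal — both sides give {out.1, y2.2, y4.2} {out.2, y1.1, y1.2, y4.1} {y2.1, y3.1} {y3.2}

Normal form of the first expression: {out.1, y2.2, y4.2} {out.2, y1.1, y1.2, y4.1} {y2.1, y3.1} {y3.2}
Normal form of the second expression: {out.1, y2.2, y4.2} {out.2, y1.1, y1.2, y4.1} {y2.1, y3.1} {y3.2}
Both agree, so they are equal.


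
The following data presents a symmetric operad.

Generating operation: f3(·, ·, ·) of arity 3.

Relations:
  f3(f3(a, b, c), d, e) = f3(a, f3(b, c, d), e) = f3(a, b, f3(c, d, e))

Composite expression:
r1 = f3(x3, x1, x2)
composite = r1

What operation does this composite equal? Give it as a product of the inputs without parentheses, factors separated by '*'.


x3 * x1 * x2

Associativity of f3 dissolves the nesting; only the x-input order survives.
f3(x3, x1, x2) reduces to x3 * x1 * x2


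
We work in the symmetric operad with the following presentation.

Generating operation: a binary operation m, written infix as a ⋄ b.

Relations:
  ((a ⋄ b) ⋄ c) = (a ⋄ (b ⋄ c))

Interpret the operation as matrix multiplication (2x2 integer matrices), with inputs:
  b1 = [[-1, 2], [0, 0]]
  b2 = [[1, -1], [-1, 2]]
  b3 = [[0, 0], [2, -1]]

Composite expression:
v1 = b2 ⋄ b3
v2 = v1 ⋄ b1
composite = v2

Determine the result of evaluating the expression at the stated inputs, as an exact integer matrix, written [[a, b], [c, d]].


[[2, -4], [-4, 8]]

(b2 ⋄ b3) = [[-2, 1], [4, -2]]
((b2 ⋄ b3) ⋄ b1) = [[2, -4], [-4, 8]]


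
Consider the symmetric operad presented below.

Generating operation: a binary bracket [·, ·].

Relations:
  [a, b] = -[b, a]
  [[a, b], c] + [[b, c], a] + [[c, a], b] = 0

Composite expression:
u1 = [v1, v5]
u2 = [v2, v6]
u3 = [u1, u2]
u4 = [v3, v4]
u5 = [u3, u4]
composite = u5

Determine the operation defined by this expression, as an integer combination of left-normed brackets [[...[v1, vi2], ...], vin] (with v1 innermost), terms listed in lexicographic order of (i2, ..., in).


[[[[[v1, v5], v2], v6], v3], v4] - [[[[[v1, v5], v2], v6], v4], v3] - [[[[[v1, v5], v6], v2], v3], v4] + [[[[[v1, v5], v6], v2], v4], v3]


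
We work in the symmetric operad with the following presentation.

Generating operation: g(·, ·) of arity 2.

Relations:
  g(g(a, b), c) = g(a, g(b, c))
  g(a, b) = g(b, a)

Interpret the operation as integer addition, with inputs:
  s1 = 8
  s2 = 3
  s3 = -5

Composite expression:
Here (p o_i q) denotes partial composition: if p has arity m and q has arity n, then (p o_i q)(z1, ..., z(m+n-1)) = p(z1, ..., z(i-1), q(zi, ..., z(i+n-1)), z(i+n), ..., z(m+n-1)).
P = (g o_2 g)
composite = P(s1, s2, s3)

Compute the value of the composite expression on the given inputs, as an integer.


6

g(s2, s3) = -2
g(s1, g(s2, s3)) = 6


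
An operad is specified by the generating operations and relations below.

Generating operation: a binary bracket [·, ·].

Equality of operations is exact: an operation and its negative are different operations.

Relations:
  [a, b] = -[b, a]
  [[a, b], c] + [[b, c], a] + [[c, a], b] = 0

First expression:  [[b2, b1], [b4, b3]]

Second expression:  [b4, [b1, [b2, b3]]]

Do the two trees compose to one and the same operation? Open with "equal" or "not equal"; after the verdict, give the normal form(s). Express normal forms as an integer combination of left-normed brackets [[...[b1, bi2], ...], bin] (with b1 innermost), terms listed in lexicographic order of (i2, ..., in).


not equal — first [[[b1, b2], b3], b4] - [[[b1, b2], b4], b3], second -[[[b1, b2], b3], b4] + [[[b1, b3], b2], b4]

Normal form of the first expression: [[[b1, b2], b3], b4] - [[[b1, b2], b4], b3]
Normal form of the second expression: -[[[b1, b2], b3], b4] + [[[b1, b3], b2], b4]
Different reductions; not equal.


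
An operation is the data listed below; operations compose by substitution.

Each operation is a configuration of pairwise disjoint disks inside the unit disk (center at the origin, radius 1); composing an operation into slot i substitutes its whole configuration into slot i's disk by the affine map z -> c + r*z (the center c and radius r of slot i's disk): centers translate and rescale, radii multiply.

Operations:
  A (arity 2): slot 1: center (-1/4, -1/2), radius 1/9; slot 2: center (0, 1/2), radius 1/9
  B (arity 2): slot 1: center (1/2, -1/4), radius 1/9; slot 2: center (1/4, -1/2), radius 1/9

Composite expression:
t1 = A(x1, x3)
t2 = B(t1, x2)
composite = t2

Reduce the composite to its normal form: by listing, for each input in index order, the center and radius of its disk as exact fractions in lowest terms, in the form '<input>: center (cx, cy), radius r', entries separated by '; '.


Nesting under B composes maps z -> c + r*z down each x-path.
tracing x1 down its 2-map path: center (17/36, -11/36), radius 1/81
tracing x3 down its 2-map path: center (1/2, -7/36), radius 1/81
tracing x2 down its 1-map path: center (1/4, -1/2), radius 1/9

x1: center (17/36, -11/36), radius 1/81; x2: center (1/4, -1/2), radius 1/9; x3: center (1/2, -7/36), radius 1/81


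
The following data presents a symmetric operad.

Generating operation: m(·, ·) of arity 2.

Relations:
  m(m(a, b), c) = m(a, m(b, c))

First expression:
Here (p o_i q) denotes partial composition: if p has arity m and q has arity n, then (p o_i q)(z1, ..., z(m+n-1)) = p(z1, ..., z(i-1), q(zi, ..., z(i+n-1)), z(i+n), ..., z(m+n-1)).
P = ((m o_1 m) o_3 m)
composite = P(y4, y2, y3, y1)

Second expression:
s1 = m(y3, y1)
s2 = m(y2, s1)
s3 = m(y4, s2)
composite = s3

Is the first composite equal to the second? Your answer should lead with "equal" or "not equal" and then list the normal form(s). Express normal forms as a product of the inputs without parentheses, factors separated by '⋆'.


equal; the common form is y4 ⋆ y2 ⋆ y3 ⋆ y1


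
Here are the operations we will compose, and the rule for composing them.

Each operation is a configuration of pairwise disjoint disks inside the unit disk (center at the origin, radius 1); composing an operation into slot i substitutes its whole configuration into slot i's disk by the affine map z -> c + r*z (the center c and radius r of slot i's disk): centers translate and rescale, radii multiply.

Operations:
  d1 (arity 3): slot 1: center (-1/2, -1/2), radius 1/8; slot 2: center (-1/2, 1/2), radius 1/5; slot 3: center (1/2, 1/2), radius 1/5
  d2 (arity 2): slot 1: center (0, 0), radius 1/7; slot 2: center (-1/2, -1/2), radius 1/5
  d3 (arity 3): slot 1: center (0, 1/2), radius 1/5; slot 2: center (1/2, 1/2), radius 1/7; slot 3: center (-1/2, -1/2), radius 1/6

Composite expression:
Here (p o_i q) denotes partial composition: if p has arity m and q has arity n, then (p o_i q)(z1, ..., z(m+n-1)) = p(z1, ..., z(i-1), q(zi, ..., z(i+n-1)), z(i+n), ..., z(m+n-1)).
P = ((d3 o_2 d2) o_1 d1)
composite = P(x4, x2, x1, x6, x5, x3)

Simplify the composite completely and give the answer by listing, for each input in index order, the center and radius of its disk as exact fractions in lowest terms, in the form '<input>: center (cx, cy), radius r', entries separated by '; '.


Below d3, radii multiply path by path; the x-disk centers shift.
x4 passes through 2 substitutions, ending at center (-1/10, 2/5), radius 1/40
x2 passes through 2 substitutions, ending at center (-1/10, 3/5), radius 1/25
x1 passes through 2 substitutions, ending at center (1/10, 3/5), radius 1/25
x6 passes through 2 substitutions, ending at center (1/2, 1/2), radius 1/49
x5 passes through 2 substitutions, ending at center (3/7, 3/7), radius 1/35
x3 passes through 1 substitution, ending at center (-1/2, -1/2), radius 1/6

x1: center (1/10, 3/5), radius 1/25; x2: center (-1/10, 3/5), radius 1/25; x3: center (-1/2, -1/2), radius 1/6; x4: center (-1/10, 2/5), radius 1/40; x5: center (3/7, 3/7), radius 1/35; x6: center (1/2, 1/2), radius 1/49


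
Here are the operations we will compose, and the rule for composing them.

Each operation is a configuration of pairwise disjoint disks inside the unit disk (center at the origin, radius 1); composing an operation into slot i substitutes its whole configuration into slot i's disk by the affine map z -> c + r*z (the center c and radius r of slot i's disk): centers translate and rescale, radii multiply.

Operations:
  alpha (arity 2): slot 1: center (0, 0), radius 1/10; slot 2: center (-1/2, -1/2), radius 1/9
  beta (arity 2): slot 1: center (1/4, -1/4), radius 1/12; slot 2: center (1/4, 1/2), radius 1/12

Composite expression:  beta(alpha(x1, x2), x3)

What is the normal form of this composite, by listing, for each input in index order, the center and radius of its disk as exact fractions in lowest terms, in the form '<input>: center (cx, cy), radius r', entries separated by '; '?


x1: center (1/4, -1/4), radius 1/120; x2: center (5/24, -7/24), radius 1/108; x3: center (1/4, 1/2), radius 1/12

Nesting under beta composes maps z -> c + r*z down each x-path.
input x1: applying the 2 nested substitutions gives center (1/4, -1/4), radius 1/120
input x2: applying the 2 nested substitutions gives center (5/24, -7/24), radius 1/108
input x3: applying the 1 nested substitution gives center (1/4, 1/2), radius 1/12


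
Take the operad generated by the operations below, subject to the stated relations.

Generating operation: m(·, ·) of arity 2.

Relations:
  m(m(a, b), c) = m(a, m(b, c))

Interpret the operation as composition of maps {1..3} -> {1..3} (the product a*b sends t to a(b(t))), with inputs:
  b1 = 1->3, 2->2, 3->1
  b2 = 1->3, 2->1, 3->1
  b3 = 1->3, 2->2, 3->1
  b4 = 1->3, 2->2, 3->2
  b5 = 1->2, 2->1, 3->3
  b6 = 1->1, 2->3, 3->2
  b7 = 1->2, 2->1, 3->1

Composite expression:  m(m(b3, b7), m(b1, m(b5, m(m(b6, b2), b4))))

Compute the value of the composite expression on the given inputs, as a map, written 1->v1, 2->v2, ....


1->3, 2->3, 3->3

m(b3, b7) = 1->2, 2->3, 3->3
m(b6, b2) = 1->2, 2->1, 3->1
m(m(b6, b2), b4) = 1->1, 2->1, 3->1
m(b5, m(m(b6, b2), b4)) = 1->2, 2->2, 3->2
m(b1, m(b5, m(m(b6, b2), b4))) = 1->2, 2->2, 3->2
m(m(b3, b7), m(b1, m(b5, m(m(b6, b2), b4)))) = 1->3, 2->3, 3->3


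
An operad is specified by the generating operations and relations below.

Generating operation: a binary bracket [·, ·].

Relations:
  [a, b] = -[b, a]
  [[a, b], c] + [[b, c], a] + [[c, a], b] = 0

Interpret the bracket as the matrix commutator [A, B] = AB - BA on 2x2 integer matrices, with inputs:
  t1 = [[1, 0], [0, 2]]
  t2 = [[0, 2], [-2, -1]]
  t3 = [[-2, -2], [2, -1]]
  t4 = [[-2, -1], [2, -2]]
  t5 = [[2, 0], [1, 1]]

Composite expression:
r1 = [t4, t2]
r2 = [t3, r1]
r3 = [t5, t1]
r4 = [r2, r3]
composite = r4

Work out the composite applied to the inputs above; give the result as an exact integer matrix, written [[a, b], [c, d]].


[t4, t2] = [[-2, 1], [2, 2]]
[t3, [t4, t2]] = [[-6, -9], [-6, 6]]
[t5, t1] = [[0, 0], [-1, 0]]
[[t3, [t4, t2]], [t5, t1]] = [[9, 0], [-12, -9]]

[[9, 0], [-12, -9]]


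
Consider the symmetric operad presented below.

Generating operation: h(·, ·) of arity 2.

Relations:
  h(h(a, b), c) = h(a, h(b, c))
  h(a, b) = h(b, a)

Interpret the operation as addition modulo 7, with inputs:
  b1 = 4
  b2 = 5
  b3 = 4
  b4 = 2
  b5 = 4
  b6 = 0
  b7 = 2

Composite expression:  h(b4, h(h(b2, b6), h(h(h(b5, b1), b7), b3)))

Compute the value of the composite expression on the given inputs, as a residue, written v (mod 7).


0 (mod 7)

h(b2, b6) = 5
h(b5, b1) = 1
h(h(b5, b1), b7) = 3
h(h(h(b5, b1), b7), b3) = 0
h(h(b2, b6), h(h(h(b5, b1), b7), b3)) = 5
h(b4, h(h(b2, b6), h(h(h(b5, b1), b7), b3))) = 0


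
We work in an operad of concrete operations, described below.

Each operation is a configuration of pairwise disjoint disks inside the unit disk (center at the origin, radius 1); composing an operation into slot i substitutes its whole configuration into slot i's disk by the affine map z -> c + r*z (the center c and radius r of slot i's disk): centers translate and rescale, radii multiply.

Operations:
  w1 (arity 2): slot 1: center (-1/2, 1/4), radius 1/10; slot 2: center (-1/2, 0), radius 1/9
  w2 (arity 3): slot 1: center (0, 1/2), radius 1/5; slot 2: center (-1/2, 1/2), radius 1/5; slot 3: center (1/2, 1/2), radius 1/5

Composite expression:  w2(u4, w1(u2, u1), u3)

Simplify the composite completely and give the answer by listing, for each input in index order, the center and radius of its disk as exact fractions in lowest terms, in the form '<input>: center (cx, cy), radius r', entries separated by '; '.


u1: center (-3/5, 1/2), radius 1/45; u2: center (-3/5, 11/20), radius 1/50; u3: center (1/2, 1/2), radius 1/5; u4: center (0, 1/2), radius 1/5

Affine substitution under w2: radii multiply and u-centers shift.
input u4: applying the 1 nested substitution gives center (0, 1/2), radius 1/5
input u2: applying the 2 nested substitutions gives center (-3/5, 11/20), radius 1/50
input u1: applying the 2 nested substitutions gives center (-3/5, 1/2), radius 1/45
input u3: applying the 1 nested substitution gives center (1/2, 1/2), radius 1/5


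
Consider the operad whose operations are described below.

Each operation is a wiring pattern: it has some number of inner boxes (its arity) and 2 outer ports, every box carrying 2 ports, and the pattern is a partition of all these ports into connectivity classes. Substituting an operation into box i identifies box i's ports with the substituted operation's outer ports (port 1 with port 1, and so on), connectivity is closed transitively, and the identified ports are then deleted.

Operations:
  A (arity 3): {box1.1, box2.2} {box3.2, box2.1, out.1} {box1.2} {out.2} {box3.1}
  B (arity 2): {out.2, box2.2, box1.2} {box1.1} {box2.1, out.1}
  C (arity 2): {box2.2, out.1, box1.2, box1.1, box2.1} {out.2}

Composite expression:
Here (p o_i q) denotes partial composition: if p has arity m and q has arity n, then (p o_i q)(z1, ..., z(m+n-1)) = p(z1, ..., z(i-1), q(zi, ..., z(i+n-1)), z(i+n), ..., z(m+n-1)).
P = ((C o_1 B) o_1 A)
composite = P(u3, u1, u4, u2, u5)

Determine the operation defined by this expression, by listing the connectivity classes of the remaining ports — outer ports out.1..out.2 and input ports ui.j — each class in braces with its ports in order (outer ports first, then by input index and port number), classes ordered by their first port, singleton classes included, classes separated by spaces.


{out.1, u2.1, u2.2, u5.1, u5.2} {out.2} {u1.1, u4.2} {u1.2, u3.1} {u3.2} {u4.1}

Substituting into C glues patterns; closure does the rest.
after A, the pattern on (u3, u1, u4) reads {out.1, u1.1, u4.2} {out.2} {u1.2, u3.1} {u3.2} {u4.1} (out.j = its outer ports)
after B, the pattern on (u3, u1, u4, u2) reads {out.1, u2.1} {out.2, u2.2} {u1.1, u4.2} {u1.2, u3.1} {u3.2} {u4.1} (out.j = its outer ports)
after C, the pattern on (u3, u1, u4, u2, u5) reads {out.1, u2.1, u2.2, u5.1, u5.2} {out.2} {u1.1, u4.2} {u1.2, u3.1} {u3.2} {u4.1} (out.j = its outer ports)


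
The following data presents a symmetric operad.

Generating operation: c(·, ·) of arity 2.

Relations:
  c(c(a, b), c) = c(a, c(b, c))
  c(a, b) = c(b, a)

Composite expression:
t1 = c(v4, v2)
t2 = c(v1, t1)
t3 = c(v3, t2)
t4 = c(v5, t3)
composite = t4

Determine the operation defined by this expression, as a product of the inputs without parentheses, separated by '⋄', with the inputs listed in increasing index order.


v1 ⋄ v2 ⋄ v3 ⋄ v4 ⋄ v5

Reordering under c is free, so list the v-inputs canonically.
c(v4, v2) linearizes to v4 ⋄ v2
c(v1, c(v4, v2)) linearizes to v1 ⋄ v4 ⋄ v2
c(v3, c(v1, c(v4, v2))) linearizes to v3 ⋄ v1 ⋄ v4 ⋄ v2
c(v5, c(v3, c(v1, c(v4, v2)))) linearizes to v5 ⋄ v3 ⋄ v1 ⋄ v4 ⋄ v2
putting the inputs in ascending order: v1 ⋄ v2 ⋄ v3 ⋄ v4 ⋄ v5


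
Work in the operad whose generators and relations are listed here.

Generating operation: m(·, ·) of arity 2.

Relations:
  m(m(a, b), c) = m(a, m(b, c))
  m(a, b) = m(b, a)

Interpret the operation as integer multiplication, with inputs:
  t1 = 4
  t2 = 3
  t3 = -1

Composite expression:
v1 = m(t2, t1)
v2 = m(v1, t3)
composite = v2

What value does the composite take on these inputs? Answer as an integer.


-12

m(t2, t1) = 12
m(m(t2, t1), t3) = -12


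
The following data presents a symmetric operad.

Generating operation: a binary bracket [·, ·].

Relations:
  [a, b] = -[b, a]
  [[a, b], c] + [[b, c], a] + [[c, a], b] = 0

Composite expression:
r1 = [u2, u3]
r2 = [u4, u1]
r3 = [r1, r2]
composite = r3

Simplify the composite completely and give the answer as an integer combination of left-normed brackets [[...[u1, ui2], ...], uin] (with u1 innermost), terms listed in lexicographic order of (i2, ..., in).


[[[u1, u4], u2], u3] - [[[u1, u4], u3], u2]

Antisymmetry and Jacobi reduce to u1-anchored left-normed brackets.
Composite bracket: [[u2, u3], [u4, u1]]
Applying ab - ba throughout gives 8 signed words (2^3 = 8).
Only words starting with u1 matter:
  sign of u1u4u2u3 is +1, so it contributes +[[[u1, u4], u2], u3]
  sign of u1u4u3u2 is -1, so it contributes -[[[u1, u4], u3], u2]


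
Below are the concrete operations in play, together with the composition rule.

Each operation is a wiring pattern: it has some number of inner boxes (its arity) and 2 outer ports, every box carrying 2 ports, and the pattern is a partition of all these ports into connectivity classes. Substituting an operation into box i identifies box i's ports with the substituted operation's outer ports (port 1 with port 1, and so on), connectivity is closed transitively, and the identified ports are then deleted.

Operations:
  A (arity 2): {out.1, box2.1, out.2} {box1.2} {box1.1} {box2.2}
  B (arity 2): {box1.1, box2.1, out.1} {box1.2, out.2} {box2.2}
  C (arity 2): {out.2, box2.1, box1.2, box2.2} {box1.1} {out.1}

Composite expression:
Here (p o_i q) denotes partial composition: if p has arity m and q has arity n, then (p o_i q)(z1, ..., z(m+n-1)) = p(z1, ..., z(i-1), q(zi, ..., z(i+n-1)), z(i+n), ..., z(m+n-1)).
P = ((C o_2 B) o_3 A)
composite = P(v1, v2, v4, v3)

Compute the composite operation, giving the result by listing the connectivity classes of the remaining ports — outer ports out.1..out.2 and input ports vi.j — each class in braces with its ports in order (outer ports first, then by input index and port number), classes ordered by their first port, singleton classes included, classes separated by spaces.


{out.1} {out.2, v1.2, v2.1, v2.2, v3.1} {v1.1} {v3.2} {v4.1} {v4.2}

Connectivity passes through glued C-boundaries; trace each wire chain.
A over (v4, v3) gives {out.1, out.2, v3.1} {v3.2} {v4.1} {v4.2}, out.j being that stage's outer ports
B over (v2, v4, v3) gives {out.1, v2.1, v3.1} {out.2, v2.2} {v3.2} {v4.1} {v4.2}, out.j being that stage's outer ports
C over (v1, v2, v4, v3) gives {out.1} {out.2, v1.2, v2.1, v2.2, v3.1} {v1.1} {v3.2} {v4.1} {v4.2}, out.j being that stage's outer ports


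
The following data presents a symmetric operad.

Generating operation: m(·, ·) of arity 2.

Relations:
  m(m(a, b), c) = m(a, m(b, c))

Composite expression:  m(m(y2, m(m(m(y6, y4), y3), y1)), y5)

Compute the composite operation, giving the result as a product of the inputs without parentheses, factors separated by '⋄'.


y2 ⋄ y6 ⋄ y4 ⋄ y3 ⋄ y1 ⋄ y5


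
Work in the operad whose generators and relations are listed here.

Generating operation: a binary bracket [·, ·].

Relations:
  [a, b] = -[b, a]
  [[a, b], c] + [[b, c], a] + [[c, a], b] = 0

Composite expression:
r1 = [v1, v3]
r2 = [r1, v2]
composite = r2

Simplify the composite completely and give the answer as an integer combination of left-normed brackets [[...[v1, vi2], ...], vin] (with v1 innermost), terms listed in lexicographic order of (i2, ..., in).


[[v1, v3], v2]

Left-normed coefficients sit on the v1-initial expansion words.
Composite bracket: [[v1, v3], v2]
Expanding via [a, b] = ab - ba: 4 signed words (2^2 = 4).
Only words starting with v1 matter:
  from v1v3v2, sign +1: term +[[v1, v3], v2]


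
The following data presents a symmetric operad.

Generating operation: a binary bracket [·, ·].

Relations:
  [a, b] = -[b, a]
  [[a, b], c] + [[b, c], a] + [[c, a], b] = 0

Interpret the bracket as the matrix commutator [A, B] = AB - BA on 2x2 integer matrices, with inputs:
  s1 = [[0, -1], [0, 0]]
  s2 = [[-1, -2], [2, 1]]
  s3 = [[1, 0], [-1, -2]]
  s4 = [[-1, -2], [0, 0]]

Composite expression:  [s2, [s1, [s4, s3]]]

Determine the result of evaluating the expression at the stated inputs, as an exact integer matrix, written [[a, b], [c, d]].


[[-8, -4], [4, 8]]

[s4, s3] = [[2, 6], [-1, -2]]
[s1, [s4, s3]] = [[1, 4], [0, -1]]
[s2, [s1, [s4, s3]]] = [[-8, -4], [4, 8]]


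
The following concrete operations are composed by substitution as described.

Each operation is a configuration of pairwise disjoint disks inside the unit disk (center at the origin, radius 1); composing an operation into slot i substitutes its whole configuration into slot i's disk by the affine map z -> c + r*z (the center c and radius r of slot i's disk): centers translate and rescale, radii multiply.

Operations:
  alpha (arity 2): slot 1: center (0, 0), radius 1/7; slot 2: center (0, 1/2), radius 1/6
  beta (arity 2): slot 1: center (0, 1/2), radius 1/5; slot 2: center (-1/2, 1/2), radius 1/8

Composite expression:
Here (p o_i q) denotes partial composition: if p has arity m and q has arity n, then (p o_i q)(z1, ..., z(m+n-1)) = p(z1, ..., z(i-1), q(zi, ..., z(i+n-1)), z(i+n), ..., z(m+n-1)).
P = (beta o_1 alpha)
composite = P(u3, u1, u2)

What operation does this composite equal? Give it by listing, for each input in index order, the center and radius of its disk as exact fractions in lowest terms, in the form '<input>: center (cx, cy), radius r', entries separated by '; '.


u1: center (0, 3/5), radius 1/30; u2: center (-1/2, 1/2), radius 1/8; u3: center (0, 1/2), radius 1/35

Nesting under beta composes maps z -> c + r*z down each u-path.
input u3: applying the 2 nested substitutions gives center (0, 1/2), radius 1/35
input u1: applying the 2 nested substitutions gives center (0, 3/5), radius 1/30
input u2: applying the 1 nested substitution gives center (-1/2, 1/2), radius 1/8


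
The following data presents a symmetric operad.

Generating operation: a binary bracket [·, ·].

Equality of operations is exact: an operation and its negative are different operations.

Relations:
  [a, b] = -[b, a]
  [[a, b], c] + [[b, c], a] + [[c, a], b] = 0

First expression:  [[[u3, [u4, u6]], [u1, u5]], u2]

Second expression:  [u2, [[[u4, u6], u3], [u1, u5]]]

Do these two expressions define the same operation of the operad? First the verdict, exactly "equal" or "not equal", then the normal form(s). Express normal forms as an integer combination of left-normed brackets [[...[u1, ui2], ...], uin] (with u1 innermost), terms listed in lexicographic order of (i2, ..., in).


equal; the common form is -[[[[[u1, u5], u3], u4], u6], u2] + [[[[[u1, u5], u3], u6], u4], u2] + [[[[[u1, u5], u4], u6], u3], u2] - [[[[[u1, u5], u6], u4], u3], u2]

The first expression reduces to -[[[[[u1, u5], u3], u4], u6], u2] + [[[[[u1, u5], u3], u6], u4], u2] + [[[[[u1, u5], u4], u6], u3], u2] - [[[[[u1, u5], u6], u4], u3], u2]
The second expression reduces to -[[[[[u1, u5], u3], u4], u6], u2] + [[[[[u1, u5], u3], u6], u4], u2] + [[[[[u1, u5], u4], u6], u3], u2] - [[[[[u1, u5], u6], u4], u3], u2]
Identical normal forms: equal.


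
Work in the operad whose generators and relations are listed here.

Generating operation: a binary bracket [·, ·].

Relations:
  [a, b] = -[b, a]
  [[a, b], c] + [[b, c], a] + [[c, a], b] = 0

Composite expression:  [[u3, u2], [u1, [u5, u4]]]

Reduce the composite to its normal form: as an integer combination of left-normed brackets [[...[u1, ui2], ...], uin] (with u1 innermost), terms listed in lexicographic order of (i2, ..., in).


Antisymmetry and Jacobi reduce to u1-anchored left-normed brackets.
Composite bracket: [[u3, u2], [u1, [u5, u4]]]
Expanding via [a, b] = ab - ba: 16 signed words (2^4 = 16).
Words beginning with u1 determine it all:
  the word u1u4u5u2u3 carries sign -1 and contributes -[[[[u1, u4], u5], u2], u3]
  the word u1u4u5u3u2 carries sign +1 and contributes +[[[[u1, u4], u5], u3], u2]
  the word u1u5u4u2u3 carries sign +1 and contributes +[[[[u1, u5], u4], u2], u3]
  the word u1u5u4u3u2 carries sign -1 and contributes -[[[[u1, u5], u4], u3], u2]

-[[[[u1, u4], u5], u2], u3] + [[[[u1, u4], u5], u3], u2] + [[[[u1, u5], u4], u2], u3] - [[[[u1, u5], u4], u3], u2]


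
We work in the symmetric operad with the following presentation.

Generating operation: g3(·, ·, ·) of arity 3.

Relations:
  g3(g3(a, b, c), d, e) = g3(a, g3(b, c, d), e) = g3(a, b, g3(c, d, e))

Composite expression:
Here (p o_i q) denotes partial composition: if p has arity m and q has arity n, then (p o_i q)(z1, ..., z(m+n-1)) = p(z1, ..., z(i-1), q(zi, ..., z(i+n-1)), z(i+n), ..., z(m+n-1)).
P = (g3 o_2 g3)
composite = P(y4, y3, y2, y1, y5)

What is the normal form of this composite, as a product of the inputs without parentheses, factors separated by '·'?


y4 · y3 · y2 · y1 · y5

Key point: g3 is associative — brackets drop, the y-order remains.
g3(y3, y2, y1) flattens to y3 · y2 · y1
g3(y4, g3(y3, y2, y1), y5) flattens to y4 · y3 · y2 · y1 · y5


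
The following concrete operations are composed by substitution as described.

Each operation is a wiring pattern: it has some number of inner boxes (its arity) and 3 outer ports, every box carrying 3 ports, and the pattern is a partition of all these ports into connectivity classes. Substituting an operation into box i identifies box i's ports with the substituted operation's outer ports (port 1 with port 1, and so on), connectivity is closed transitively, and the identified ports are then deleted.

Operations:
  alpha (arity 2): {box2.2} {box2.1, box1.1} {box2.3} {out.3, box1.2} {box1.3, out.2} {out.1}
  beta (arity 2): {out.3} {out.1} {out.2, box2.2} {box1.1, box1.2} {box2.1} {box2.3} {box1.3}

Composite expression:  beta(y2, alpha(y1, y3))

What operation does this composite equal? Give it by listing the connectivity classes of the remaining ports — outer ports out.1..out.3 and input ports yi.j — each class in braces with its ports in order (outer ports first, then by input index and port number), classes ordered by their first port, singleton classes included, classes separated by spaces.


Substituting into beta glues patterns; closure does the rest.
the subtree at alpha composes to {out.1} {out.2, y1.3} {out.3, y1.2} {y1.1, y3.1} {y3.2} {y3.3} on (y1, y3); out.j = own outer ports
the subtree at beta composes to {out.1} {out.2, y1.3} {out.3} {y1.1, y3.1} {y1.2} {y2.1, y2.2} {y2.3} {y3.2} {y3.3} on (y2, y1, y3); out.j = own outer ports

{out.1} {out.2, y1.3} {out.3} {y1.1, y3.1} {y1.2} {y2.1, y2.2} {y2.3} {y3.2} {y3.3}


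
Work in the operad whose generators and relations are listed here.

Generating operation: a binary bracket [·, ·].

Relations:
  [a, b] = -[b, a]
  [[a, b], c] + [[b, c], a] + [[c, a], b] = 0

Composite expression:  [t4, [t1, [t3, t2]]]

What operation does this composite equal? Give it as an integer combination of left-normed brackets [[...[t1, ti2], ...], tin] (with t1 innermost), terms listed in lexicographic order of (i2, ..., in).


[[[t1, t2], t3], t4] - [[[t1, t3], t2], t4]


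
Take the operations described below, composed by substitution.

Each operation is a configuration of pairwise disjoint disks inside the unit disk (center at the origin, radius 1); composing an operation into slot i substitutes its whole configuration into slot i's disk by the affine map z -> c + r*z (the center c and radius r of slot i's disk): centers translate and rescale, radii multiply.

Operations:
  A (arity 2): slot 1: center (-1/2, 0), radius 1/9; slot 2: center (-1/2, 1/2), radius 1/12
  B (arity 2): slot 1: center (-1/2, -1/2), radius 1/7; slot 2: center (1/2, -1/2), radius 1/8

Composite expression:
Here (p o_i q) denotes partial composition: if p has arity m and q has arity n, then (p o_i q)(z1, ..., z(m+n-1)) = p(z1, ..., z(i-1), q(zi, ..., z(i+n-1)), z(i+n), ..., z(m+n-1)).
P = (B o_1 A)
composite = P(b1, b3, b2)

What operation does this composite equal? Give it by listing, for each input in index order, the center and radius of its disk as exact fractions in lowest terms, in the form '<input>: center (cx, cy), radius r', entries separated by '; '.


Affine substitution under B: radii multiply and b-centers shift.
b1: after 2 affine steps, its disk has center (-4/7, -1/2), radius 1/63
b3: after 2 affine steps, its disk has center (-4/7, -3/7), radius 1/84
b2: after 1 affine step, its disk has center (1/2, -1/2), radius 1/8

b1: center (-4/7, -1/2), radius 1/63; b2: center (1/2, -1/2), radius 1/8; b3: center (-4/7, -3/7), radius 1/84


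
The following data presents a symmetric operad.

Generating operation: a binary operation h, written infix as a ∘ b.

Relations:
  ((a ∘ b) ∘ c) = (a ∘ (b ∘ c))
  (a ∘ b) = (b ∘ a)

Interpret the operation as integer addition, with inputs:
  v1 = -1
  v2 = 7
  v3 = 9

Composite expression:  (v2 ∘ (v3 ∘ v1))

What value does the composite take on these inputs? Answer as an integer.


15

(v3 ∘ v1) = 8
(v2 ∘ (v3 ∘ v1)) = 15


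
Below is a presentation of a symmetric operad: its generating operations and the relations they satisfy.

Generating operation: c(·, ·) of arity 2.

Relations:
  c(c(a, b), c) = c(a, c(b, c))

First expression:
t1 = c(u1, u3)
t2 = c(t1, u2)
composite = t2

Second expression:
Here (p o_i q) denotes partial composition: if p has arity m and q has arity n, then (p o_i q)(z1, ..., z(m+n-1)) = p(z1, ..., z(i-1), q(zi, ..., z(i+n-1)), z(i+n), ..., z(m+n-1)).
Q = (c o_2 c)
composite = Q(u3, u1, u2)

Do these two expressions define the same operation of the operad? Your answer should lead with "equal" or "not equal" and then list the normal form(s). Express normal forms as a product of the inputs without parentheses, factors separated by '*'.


The first expression reduces to u1 * u3 * u2
The second expression reduces to u3 * u1 * u2
They disagree, so not equal.

not equal; the first gives u1 * u3 * u2 and the second u3 * u1 * u2


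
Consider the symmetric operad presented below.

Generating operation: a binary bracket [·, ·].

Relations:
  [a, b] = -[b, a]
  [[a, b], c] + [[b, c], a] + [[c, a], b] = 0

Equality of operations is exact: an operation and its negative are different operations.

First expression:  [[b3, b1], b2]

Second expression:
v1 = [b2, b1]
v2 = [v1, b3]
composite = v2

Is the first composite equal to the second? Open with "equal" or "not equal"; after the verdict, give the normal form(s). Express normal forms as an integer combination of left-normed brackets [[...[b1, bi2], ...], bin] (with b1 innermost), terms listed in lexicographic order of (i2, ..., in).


not equal; first: -[[b1, b3], b2]; second: -[[b1, b2], b3]


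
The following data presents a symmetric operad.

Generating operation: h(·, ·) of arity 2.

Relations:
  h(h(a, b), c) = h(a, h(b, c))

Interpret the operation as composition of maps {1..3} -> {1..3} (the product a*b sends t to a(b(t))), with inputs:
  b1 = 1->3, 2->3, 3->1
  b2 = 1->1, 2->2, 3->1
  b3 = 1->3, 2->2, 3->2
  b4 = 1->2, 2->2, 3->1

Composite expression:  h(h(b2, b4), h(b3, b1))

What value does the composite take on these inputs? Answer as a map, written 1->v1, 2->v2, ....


1->2, 2->2, 3->1

h(b2, b4) = 1->2, 2->2, 3->1
h(b3, b1) = 1->2, 2->2, 3->3
h(h(b2, b4), h(b3, b1)) = 1->2, 2->2, 3->1


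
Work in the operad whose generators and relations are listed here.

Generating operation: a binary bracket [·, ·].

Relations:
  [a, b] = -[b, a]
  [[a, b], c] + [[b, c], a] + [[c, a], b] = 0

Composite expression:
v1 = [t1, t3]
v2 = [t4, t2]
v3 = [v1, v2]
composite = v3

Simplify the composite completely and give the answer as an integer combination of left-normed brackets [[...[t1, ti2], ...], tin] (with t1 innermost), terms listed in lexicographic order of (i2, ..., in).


-[[[t1, t3], t2], t4] + [[[t1, t3], t4], t2]

Left-normed coefficients sit on the t1-initial expansion words.
Composite bracket: [[t1, t3], [t4, t2]]
Under [a, b] = ab - ba we get 8 signed associative words (2^3 = 8).
Words beginning with t1 determine it all:
  sign of t1t3t2t4 is -1, so it contributes -[[[t1, t3], t2], t4]
  sign of t1t3t4t2 is +1, so it contributes +[[[t1, t3], t4], t2]


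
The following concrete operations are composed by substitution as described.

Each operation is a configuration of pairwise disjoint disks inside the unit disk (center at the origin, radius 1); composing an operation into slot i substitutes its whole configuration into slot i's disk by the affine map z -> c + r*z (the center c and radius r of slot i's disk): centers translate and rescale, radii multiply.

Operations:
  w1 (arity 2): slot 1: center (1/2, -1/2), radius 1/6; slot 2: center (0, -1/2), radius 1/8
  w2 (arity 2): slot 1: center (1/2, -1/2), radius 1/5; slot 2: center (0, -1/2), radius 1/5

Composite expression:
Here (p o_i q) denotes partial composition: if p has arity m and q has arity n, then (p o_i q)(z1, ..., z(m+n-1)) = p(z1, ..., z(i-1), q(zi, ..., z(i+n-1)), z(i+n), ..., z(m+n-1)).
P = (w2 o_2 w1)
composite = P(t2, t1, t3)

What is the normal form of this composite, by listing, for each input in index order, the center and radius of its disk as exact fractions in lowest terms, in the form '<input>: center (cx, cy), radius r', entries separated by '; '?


t1: center (1/10, -3/5), radius 1/30; t2: center (1/2, -1/2), radius 1/5; t3: center (0, -3/5), radius 1/40


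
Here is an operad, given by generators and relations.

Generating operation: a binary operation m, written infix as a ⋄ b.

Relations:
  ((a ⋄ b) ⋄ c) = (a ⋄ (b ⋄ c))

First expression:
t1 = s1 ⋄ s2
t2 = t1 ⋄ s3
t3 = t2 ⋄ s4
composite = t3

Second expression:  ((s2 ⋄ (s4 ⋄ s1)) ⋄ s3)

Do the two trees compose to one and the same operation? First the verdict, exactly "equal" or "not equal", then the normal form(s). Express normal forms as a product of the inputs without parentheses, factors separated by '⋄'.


In normal form, the first expression is s1 ⋄ s2 ⋄ s3 ⋄ s4
In normal form, the second expression is s2 ⋄ s4 ⋄ s1 ⋄ s3
The forms do not match — not equal.

not equal; first: s1 ⋄ s2 ⋄ s3 ⋄ s4; second: s2 ⋄ s4 ⋄ s1 ⋄ s3


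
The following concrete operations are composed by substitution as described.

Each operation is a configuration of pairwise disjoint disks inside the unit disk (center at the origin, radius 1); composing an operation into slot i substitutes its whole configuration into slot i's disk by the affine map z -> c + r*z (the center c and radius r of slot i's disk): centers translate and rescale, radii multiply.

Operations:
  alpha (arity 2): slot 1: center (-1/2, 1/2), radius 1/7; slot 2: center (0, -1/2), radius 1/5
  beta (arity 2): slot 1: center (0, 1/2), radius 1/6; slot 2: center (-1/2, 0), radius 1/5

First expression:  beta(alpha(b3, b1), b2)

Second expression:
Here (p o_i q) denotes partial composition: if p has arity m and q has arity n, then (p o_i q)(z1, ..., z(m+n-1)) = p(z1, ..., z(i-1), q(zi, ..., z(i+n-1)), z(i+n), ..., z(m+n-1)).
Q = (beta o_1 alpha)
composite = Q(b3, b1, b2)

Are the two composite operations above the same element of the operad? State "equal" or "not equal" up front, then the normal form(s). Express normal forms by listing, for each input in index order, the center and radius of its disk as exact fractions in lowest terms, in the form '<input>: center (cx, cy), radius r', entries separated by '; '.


equal; the common form is b1: center (0, 5/12), radius 1/30; b2: center (-1/2, 0), radius 1/5; b3: center (-1/12, 7/12), radius 1/42

The first composite normalizes to b1: center (0, 5/12), radius 1/30; b2: center (-1/2, 0), radius 1/5; b3: center (-1/12, 7/12), radius 1/42
The second composite normalizes to b1: center (0, 5/12), radius 1/30; b2: center (-1/2, 0), radius 1/5; b3: center (-1/12, 7/12), radius 1/42
Identical normal forms: equal.


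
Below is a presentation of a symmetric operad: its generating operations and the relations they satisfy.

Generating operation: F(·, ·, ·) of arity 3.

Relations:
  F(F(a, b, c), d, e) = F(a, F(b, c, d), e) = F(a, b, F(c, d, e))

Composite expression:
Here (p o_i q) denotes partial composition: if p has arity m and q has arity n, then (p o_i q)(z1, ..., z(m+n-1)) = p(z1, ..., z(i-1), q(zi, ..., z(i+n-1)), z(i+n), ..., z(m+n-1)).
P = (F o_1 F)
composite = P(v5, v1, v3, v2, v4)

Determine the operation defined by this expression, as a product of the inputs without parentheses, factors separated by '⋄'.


v5 ⋄ v1 ⋄ v3 ⋄ v2 ⋄ v4

Associativity of F dissolves the nesting; only the v-input order survives.
F(v5, v1, v3) collapses to v5 ⋄ v1 ⋄ v3
F(F(v5, v1, v3), v2, v4) collapses to v5 ⋄ v1 ⋄ v3 ⋄ v2 ⋄ v4


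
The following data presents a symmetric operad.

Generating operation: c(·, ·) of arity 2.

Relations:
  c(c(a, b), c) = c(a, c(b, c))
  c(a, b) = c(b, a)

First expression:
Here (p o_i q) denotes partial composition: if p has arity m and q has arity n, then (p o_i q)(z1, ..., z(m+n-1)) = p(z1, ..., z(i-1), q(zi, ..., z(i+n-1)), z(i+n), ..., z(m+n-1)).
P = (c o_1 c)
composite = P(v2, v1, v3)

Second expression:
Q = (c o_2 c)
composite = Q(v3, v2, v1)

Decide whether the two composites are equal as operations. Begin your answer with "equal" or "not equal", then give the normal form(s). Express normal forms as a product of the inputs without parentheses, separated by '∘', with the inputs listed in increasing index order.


equal — both sides give v1 ∘ v2 ∘ v3

The first expression, normalized: v1 ∘ v2 ∘ v3
The second expression, normalized: v1 ∘ v2 ∘ v3
The normal forms match — equal.


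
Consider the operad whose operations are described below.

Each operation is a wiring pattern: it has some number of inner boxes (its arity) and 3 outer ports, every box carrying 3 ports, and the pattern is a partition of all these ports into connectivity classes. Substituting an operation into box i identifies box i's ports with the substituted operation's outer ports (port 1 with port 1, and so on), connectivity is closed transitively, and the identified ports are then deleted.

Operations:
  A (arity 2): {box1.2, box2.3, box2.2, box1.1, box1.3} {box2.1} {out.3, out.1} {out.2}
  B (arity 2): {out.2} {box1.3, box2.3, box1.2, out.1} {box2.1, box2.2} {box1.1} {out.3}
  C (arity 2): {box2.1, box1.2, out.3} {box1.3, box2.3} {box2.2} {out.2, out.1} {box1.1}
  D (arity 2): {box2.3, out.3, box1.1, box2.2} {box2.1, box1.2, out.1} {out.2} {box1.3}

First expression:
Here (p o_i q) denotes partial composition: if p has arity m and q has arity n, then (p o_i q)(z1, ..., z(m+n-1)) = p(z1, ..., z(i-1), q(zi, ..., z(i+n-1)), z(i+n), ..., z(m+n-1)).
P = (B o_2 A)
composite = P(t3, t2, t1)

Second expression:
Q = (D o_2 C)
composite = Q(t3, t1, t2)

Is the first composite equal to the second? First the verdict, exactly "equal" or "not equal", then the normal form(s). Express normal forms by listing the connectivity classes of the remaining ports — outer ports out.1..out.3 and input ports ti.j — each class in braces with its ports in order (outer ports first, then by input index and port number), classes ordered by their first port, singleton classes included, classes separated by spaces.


In normal form, the first expression is {out.1, t3.2, t3.3} {out.2} {out.3} {t1.1} {t1.2, t1.3, t2.1, t2.2, t2.3} {t3.1}
In normal form, the second expression is {out.1, out.3, t1.2, t2.1, t3.1, t3.2} {out.2} {t1.1} {t1.3, t2.3} {t2.2} {t3.3}
Different reductions; not equal.

not equal; first: {out.1, t3.2, t3.3} {out.2} {out.3} {t1.1} {t1.2, t1.3, t2.1, t2.2, t2.3} {t3.1}; second: {out.1, out.3, t1.2, t2.1, t3.1, t3.2} {out.2} {t1.1} {t1.3, t2.3} {t2.2} {t3.3}
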